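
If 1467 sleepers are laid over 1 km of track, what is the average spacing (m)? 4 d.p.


Spacing = 1000 m / number of sleepers
Spacing = 1000 / 1467
Spacing = 0.6817 m

0.6817


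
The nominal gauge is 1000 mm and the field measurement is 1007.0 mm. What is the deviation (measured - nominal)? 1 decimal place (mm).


Deviation = measured - nominal
Deviation = 1007.0 - 1000
Deviation = 7.0 mm

7.0


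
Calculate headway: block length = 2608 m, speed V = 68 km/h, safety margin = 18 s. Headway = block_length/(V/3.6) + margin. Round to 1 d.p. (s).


V = 68 / 3.6 = 18.8889 m/s
Block traversal time = 2608 / 18.8889 = 138.0706 s
Headway = 138.0706 + 18
Headway = 156.1 s

156.1


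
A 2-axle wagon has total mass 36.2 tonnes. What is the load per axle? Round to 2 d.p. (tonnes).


Load per axle = total weight / number of axles
Load = 36.2 / 2
Load = 18.10 tonnes

18.10


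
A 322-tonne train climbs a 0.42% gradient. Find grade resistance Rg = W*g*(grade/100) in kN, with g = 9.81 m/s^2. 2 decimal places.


Rg = W * 9.81 * grade / 100
Rg = 322 * 9.81 * 0.42 / 100
Rg = 3158.82 * 0.0042
Rg = 13.27 kN

13.27


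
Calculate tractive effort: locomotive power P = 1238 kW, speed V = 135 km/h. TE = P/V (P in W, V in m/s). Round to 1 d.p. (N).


Convert: P = 1238 kW = 1238000 W
V = 135 / 3.6 = 37.5 m/s
TE = 1238000 / 37.5
TE = 33013.3 N

33013.3


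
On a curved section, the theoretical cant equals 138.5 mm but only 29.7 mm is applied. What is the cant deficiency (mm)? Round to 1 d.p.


Cant deficiency = equilibrium cant - actual cant
CD = 138.5 - 29.7
CD = 108.8 mm

108.8


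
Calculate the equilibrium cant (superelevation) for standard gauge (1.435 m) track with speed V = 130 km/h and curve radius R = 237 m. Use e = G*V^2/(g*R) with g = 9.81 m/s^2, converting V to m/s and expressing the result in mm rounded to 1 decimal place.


Convert speed: V = 130 / 3.6 = 36.1111 m/s
Apply formula: e = 1.435 * 36.1111^2 / (9.81 * 237)
e = 1.435 * 1304.0123 / 2324.97
e = 0.804852 m = 804.9 mm

804.9


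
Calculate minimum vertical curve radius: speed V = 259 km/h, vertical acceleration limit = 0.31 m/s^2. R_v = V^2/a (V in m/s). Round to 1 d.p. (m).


Convert speed: V = 259 / 3.6 = 71.9444 m/s
V^2 = 5176.0031 m^2/s^2
R_v = 5176.0031 / 0.31
R_v = 16696.8 m

16696.8


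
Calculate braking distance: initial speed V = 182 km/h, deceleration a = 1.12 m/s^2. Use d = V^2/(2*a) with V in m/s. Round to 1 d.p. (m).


Convert speed: V = 182 / 3.6 = 50.5556 m/s
V^2 = 2555.8642
d = 2555.8642 / (2 * 1.12)
d = 2555.8642 / 2.24
d = 1141.0 m

1141.0


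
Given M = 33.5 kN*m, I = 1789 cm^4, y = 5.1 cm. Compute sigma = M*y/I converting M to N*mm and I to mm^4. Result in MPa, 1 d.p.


Convert units:
M = 33.5 kN*m = 33500000 N*mm
y = 5.1 cm = 51 mm
I = 1789 cm^4 = 17890000 mm^4
sigma = 33500000 * 51 / 17890000
sigma = 95.5 MPa

95.5


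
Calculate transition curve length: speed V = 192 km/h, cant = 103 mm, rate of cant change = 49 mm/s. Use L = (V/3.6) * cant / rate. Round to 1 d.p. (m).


Convert speed: V = 192 / 3.6 = 53.3333 m/s
L = 53.3333 * 103 / 49
L = 5493.3333 / 49
L = 112.1 m

112.1


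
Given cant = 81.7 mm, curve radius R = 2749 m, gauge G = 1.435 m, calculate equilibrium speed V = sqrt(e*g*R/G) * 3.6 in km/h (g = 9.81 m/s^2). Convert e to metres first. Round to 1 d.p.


Convert cant: e = 81.7 mm = 0.0817 m
V_ms = sqrt(0.0817 * 9.81 * 2749 / 1.435)
V_ms = sqrt(1535.373013) = 39.1838 m/s
V = 39.1838 * 3.6 = 141.1 km/h

141.1


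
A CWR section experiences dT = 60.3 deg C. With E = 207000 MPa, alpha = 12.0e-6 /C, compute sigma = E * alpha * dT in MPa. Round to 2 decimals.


sigma = E * alpha * dT
sigma = 207000 * 12.0e-6 * 60.3
sigma = 2.484 * 60.3
sigma = 149.79 MPa

149.79


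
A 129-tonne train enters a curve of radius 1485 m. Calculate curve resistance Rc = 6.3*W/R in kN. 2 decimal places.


Rc = 6.3 * W / R
Rc = 6.3 * 129 / 1485
Rc = 812.7 / 1485
Rc = 0.55 kN

0.55


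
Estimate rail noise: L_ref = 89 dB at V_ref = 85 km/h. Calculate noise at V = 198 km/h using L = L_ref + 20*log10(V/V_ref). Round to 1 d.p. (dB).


V/V_ref = 198 / 85 = 2.329412
log10(2.329412) = 0.367246
20 * 0.367246 = 7.3449
L = 89 + 7.3449 = 96.3 dB

96.3


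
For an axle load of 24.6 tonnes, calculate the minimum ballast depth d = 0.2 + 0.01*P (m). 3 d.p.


d = 0.2 + 0.01 * 24.6
d = 0.2 + 0.246
d = 0.446 m

0.446


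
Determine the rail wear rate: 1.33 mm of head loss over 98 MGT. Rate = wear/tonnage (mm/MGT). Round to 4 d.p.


Wear rate = total wear / cumulative tonnage
Rate = 1.33 / 98
Rate = 0.0136 mm/MGT

0.0136


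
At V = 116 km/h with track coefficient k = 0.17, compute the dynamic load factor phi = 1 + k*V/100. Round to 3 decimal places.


phi = 1 + k * V / 100
phi = 1 + 0.17 * 116 / 100
phi = 1 + 0.1972
phi = 1.197

1.197


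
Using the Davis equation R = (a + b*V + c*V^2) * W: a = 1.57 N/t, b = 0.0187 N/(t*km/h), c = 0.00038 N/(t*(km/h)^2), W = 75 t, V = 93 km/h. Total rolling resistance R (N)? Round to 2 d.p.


b*V = 0.0187 * 93 = 1.7391
c*V^2 = 0.00038 * 8649 = 3.28662
R_per_t = 1.57 + 1.7391 + 3.28662 = 6.59572 N/t
R_total = 6.59572 * 75 = 494.68 N

494.68


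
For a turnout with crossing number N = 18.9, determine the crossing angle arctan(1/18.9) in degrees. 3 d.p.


1/N = 1/18.9 = 0.05291
angle = arctan(0.05291) = 0.052861 rad
angle = 0.052861 * 180/pi = 3.029 degrees

3.029


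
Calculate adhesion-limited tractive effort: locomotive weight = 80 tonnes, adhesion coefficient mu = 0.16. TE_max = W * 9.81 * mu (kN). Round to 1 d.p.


TE_max = W * g * mu
TE_max = 80 * 9.81 * 0.16
TE_max = 784.8 * 0.16
TE_max = 125.6 kN

125.6


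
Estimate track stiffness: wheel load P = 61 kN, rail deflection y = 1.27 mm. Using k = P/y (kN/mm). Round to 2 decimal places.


Track stiffness k = P / y
k = 61 / 1.27
k = 48.03 kN/mm

48.03


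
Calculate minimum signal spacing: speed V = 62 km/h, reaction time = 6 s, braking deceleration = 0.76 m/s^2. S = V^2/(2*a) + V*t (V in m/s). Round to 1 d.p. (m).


V = 62 / 3.6 = 17.2222 m/s
Braking distance = 17.2222^2 / (2*0.76) = 195.1348 m
Sighting distance = 17.2222 * 6 = 103.3333 m
S = 195.1348 + 103.3333 = 298.5 m

298.5


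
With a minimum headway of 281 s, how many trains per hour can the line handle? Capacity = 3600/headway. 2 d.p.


Capacity = 3600 / headway
Capacity = 3600 / 281
Capacity = 12.81 trains/hour

12.81


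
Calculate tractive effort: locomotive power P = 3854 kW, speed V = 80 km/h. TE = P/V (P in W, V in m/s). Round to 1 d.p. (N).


Convert: P = 3854 kW = 3854000 W
V = 80 / 3.6 = 22.2222 m/s
TE = 3854000 / 22.2222
TE = 173430.0 N

173430.0


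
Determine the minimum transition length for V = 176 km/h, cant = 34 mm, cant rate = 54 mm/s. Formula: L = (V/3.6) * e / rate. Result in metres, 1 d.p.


Convert speed: V = 176 / 3.6 = 48.8889 m/s
L = 48.8889 * 34 / 54
L = 1662.2222 / 54
L = 30.8 m

30.8


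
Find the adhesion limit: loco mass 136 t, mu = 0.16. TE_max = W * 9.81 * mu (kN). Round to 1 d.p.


TE_max = W * g * mu
TE_max = 136 * 9.81 * 0.16
TE_max = 1334.16 * 0.16
TE_max = 213.5 kN

213.5


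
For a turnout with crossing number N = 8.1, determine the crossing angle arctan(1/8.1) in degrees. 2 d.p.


1/N = 1/8.1 = 0.123457
angle = arctan(0.123457) = 0.122835 rad
angle = 0.122835 * 180/pi = 7.04 degrees

7.04


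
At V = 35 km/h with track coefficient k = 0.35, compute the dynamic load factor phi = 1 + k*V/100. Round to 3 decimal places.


phi = 1 + k * V / 100
phi = 1 + 0.35 * 35 / 100
phi = 1 + 0.1225
phi = 1.123

1.123


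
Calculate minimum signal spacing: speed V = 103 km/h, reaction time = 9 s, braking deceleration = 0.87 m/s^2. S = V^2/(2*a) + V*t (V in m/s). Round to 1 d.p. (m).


V = 103 / 3.6 = 28.6111 m/s
Braking distance = 28.6111^2 / (2*0.87) = 470.4573 m
Sighting distance = 28.6111 * 9 = 257.5 m
S = 470.4573 + 257.5 = 728.0 m

728.0


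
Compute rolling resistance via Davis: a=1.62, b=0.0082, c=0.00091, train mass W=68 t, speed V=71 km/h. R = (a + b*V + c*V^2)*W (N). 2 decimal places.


b*V = 0.0082 * 71 = 0.5822
c*V^2 = 0.00091 * 5041 = 4.58731
R_per_t = 1.62 + 0.5822 + 4.58731 = 6.78951 N/t
R_total = 6.78951 * 68 = 461.69 N

461.69


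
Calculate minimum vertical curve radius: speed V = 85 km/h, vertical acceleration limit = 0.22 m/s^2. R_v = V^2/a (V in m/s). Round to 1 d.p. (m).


Convert speed: V = 85 / 3.6 = 23.6111 m/s
V^2 = 557.4846 m^2/s^2
R_v = 557.4846 / 0.22
R_v = 2534.0 m

2534.0


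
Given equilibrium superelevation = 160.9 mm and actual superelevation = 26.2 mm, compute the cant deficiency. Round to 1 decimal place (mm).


Cant deficiency = equilibrium cant - actual cant
CD = 160.9 - 26.2
CD = 134.7 mm

134.7


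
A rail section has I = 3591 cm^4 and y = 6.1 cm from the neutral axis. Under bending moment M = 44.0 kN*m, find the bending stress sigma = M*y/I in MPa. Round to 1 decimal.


Convert units:
M = 44.0 kN*m = 44000000 N*mm
y = 6.1 cm = 61 mm
I = 3591 cm^4 = 35910000 mm^4
sigma = 44000000 * 61 / 35910000
sigma = 74.7 MPa

74.7


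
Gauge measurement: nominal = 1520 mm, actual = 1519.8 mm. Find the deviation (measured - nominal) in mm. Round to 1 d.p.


Deviation = measured - nominal
Deviation = 1519.8 - 1520
Deviation = -0.2 mm

-0.2


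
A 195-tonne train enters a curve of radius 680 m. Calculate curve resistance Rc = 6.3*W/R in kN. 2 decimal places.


Rc = 6.3 * W / R
Rc = 6.3 * 195 / 680
Rc = 1228.5 / 680
Rc = 1.81 kN

1.81


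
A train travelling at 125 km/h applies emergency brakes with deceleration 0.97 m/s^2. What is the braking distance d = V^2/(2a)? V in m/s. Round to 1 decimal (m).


Convert speed: V = 125 / 3.6 = 34.7222 m/s
V^2 = 1205.6327
d = 1205.6327 / (2 * 0.97)
d = 1205.6327 / 1.94
d = 621.5 m

621.5


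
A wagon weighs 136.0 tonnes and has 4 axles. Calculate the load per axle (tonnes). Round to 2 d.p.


Load per axle = total weight / number of axles
Load = 136.0 / 4
Load = 34.00 tonnes

34.00


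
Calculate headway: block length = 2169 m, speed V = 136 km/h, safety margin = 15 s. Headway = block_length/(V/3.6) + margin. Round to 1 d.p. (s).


V = 136 / 3.6 = 37.7778 m/s
Block traversal time = 2169 / 37.7778 = 57.4147 s
Headway = 57.4147 + 15
Headway = 72.4 s

72.4


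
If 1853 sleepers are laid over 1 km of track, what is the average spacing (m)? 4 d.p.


Spacing = 1000 m / number of sleepers
Spacing = 1000 / 1853
Spacing = 0.5397 m

0.5397


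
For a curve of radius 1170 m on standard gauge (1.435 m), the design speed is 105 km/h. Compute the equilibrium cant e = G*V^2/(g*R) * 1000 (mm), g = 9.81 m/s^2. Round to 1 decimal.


Convert speed: V = 105 / 3.6 = 29.1667 m/s
Apply formula: e = 1.435 * 29.1667^2 / (9.81 * 1170)
e = 1.435 * 850.6944 / 11477.7
e = 0.106358 m = 106.4 mm

106.4


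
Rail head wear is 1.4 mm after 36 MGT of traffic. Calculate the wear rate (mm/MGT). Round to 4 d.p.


Wear rate = total wear / cumulative tonnage
Rate = 1.4 / 36
Rate = 0.0389 mm/MGT

0.0389


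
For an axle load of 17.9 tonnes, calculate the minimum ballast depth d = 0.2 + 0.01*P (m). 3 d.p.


d = 0.2 + 0.01 * 17.9
d = 0.2 + 0.179
d = 0.379 m

0.379


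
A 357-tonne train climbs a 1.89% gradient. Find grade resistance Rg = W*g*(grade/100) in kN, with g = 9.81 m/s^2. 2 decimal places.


Rg = W * 9.81 * grade / 100
Rg = 357 * 9.81 * 1.89 / 100
Rg = 3502.17 * 0.0189
Rg = 66.19 kN

66.19


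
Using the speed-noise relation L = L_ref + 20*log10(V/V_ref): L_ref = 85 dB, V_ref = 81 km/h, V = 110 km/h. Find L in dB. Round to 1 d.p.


V/V_ref = 110 / 81 = 1.358025
log10(1.358025) = 0.132908
20 * 0.132908 = 2.6582
L = 85 + 2.6582 = 87.7 dB

87.7


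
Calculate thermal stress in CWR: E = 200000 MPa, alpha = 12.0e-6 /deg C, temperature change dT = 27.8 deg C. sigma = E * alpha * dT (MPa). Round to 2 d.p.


sigma = E * alpha * dT
sigma = 200000 * 12.0e-6 * 27.8
sigma = 2.4 * 27.8
sigma = 66.72 MPa

66.72


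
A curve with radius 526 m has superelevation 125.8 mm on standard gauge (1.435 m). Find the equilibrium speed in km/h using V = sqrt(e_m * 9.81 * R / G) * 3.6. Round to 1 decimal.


Convert cant: e = 125.8 mm = 0.1258 m
V_ms = sqrt(0.1258 * 9.81 * 526 / 1.435)
V_ms = sqrt(452.359267) = 21.2687 m/s
V = 21.2687 * 3.6 = 76.6 km/h

76.6


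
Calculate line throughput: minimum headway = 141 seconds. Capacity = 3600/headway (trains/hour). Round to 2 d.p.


Capacity = 3600 / headway
Capacity = 3600 / 141
Capacity = 25.53 trains/hour

25.53


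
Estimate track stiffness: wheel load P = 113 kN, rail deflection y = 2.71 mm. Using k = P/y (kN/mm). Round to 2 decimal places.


Track stiffness k = P / y
k = 113 / 2.71
k = 41.70 kN/mm

41.70


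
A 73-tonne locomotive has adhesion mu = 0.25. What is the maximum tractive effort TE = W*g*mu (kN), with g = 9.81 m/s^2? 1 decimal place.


TE_max = W * g * mu
TE_max = 73 * 9.81 * 0.25
TE_max = 716.13 * 0.25
TE_max = 179.0 kN

179.0


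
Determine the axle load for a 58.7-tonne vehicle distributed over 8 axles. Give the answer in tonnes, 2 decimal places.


Load per axle = total weight / number of axles
Load = 58.7 / 8
Load = 7.34 tonnes

7.34


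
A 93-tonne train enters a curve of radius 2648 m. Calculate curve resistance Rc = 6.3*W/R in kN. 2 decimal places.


Rc = 6.3 * W / R
Rc = 6.3 * 93 / 2648
Rc = 585.9 / 2648
Rc = 0.22 kN

0.22


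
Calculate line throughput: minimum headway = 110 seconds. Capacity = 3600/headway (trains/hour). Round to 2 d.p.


Capacity = 3600 / headway
Capacity = 3600 / 110
Capacity = 32.73 trains/hour

32.73


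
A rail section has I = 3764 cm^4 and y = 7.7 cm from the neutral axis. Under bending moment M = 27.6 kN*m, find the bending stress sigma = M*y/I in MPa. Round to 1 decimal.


Convert units:
M = 27.6 kN*m = 27600000 N*mm
y = 7.7 cm = 77 mm
I = 3764 cm^4 = 37640000 mm^4
sigma = 27600000 * 77 / 37640000
sigma = 56.5 MPa

56.5


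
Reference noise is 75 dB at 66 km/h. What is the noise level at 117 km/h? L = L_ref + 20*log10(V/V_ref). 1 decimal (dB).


V/V_ref = 117 / 66 = 1.772727
log10(1.772727) = 0.248642
20 * 0.248642 = 4.9728
L = 75 + 4.9728 = 80.0 dB

80.0


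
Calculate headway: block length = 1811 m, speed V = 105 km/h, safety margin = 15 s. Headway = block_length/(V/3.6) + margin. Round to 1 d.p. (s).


V = 105 / 3.6 = 29.1667 m/s
Block traversal time = 1811 / 29.1667 = 62.0914 s
Headway = 62.0914 + 15
Headway = 77.1 s

77.1


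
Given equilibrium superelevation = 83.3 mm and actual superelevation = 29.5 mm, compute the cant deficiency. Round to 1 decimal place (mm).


Cant deficiency = equilibrium cant - actual cant
CD = 83.3 - 29.5
CD = 53.8 mm

53.8


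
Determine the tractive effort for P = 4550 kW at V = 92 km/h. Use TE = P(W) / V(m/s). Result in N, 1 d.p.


Convert: P = 4550 kW = 4550000 W
V = 92 / 3.6 = 25.5556 m/s
TE = 4550000 / 25.5556
TE = 178043.5 N

178043.5


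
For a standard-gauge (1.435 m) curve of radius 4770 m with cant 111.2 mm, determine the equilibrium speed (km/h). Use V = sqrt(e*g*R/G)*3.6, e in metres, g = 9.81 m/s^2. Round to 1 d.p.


Convert cant: e = 111.2 mm = 0.1112 m
V_ms = sqrt(0.1112 * 9.81 * 4770 / 1.435)
V_ms = sqrt(3626.104139) = 60.2171 m/s
V = 60.2171 * 3.6 = 216.8 km/h

216.8


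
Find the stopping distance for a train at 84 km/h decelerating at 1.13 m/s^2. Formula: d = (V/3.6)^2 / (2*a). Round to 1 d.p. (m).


Convert speed: V = 84 / 3.6 = 23.3333 m/s
V^2 = 544.4444
d = 544.4444 / (2 * 1.13)
d = 544.4444 / 2.26
d = 240.9 m

240.9


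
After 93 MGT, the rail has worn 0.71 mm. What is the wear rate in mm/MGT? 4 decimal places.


Wear rate = total wear / cumulative tonnage
Rate = 0.71 / 93
Rate = 0.0076 mm/MGT

0.0076


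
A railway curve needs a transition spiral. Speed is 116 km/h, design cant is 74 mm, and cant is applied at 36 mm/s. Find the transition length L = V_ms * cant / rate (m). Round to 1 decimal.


Convert speed: V = 116 / 3.6 = 32.2222 m/s
L = 32.2222 * 74 / 36
L = 2384.4444 / 36
L = 66.2 m

66.2


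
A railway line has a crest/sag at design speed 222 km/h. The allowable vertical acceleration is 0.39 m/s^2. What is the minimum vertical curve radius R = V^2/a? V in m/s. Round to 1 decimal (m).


Convert speed: V = 222 / 3.6 = 61.6667 m/s
V^2 = 3802.7778 m^2/s^2
R_v = 3802.7778 / 0.39
R_v = 9750.7 m

9750.7


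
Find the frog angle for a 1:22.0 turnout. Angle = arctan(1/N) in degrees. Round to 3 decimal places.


1/N = 1/22.0 = 0.045455
angle = arctan(0.045455) = 0.045423 rad
angle = 0.045423 * 180/pi = 2.603 degrees

2.603


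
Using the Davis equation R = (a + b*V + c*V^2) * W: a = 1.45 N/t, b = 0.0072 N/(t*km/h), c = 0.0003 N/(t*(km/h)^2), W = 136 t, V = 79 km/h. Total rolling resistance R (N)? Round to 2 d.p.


b*V = 0.0072 * 79 = 0.5688
c*V^2 = 0.0003 * 6241 = 1.8723
R_per_t = 1.45 + 0.5688 + 1.8723 = 3.8911 N/t
R_total = 3.8911 * 136 = 529.19 N

529.19


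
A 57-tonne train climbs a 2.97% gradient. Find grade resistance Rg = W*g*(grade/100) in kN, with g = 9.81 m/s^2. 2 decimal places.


Rg = W * 9.81 * grade / 100
Rg = 57 * 9.81 * 2.97 / 100
Rg = 559.17 * 0.0297
Rg = 16.61 kN

16.61


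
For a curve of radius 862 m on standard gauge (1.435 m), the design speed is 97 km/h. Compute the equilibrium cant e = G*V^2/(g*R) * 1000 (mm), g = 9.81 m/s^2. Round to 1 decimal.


Convert speed: V = 97 / 3.6 = 26.9444 m/s
Apply formula: e = 1.435 * 26.9444^2 / (9.81 * 862)
e = 1.435 * 726.0031 / 8456.22
e = 0.123201 m = 123.2 mm

123.2


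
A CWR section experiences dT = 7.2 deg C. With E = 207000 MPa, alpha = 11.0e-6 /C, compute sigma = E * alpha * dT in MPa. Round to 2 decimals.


sigma = E * alpha * dT
sigma = 207000 * 11.0e-6 * 7.2
sigma = 2.277 * 7.2
sigma = 16.39 MPa

16.39


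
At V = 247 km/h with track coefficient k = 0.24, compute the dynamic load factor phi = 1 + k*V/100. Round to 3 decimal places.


phi = 1 + k * V / 100
phi = 1 + 0.24 * 247 / 100
phi = 1 + 0.5928
phi = 1.593

1.593


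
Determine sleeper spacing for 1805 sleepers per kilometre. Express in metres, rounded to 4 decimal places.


Spacing = 1000 m / number of sleepers
Spacing = 1000 / 1805
Spacing = 0.5540 m

0.5540


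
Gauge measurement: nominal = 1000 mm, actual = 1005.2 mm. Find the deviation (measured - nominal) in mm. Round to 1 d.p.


Deviation = measured - nominal
Deviation = 1005.2 - 1000
Deviation = 5.2 mm

5.2


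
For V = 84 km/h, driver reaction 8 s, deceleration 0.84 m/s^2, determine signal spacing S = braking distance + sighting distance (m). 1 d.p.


V = 84 / 3.6 = 23.3333 m/s
Braking distance = 23.3333^2 / (2*0.84) = 324.0741 m
Sighting distance = 23.3333 * 8 = 186.6667 m
S = 324.0741 + 186.6667 = 510.7 m

510.7


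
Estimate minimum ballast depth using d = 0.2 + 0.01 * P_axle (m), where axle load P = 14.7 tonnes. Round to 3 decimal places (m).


d = 0.2 + 0.01 * 14.7
d = 0.2 + 0.147
d = 0.347 m

0.347


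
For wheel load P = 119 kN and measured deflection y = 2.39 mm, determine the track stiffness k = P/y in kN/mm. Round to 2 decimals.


Track stiffness k = P / y
k = 119 / 2.39
k = 49.79 kN/mm

49.79


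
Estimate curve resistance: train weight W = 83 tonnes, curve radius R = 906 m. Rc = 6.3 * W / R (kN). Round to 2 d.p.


Rc = 6.3 * W / R
Rc = 6.3 * 83 / 906
Rc = 522.9 / 906
Rc = 0.58 kN

0.58


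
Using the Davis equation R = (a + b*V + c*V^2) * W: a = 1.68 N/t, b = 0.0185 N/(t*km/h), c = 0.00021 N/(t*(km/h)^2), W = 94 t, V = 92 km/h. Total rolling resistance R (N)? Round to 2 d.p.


b*V = 0.0185 * 92 = 1.702
c*V^2 = 0.00021 * 8464 = 1.77744
R_per_t = 1.68 + 1.702 + 1.77744 = 5.15944 N/t
R_total = 5.15944 * 94 = 484.99 N

484.99


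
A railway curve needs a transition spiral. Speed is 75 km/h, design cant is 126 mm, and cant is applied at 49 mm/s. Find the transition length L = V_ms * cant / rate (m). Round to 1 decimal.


Convert speed: V = 75 / 3.6 = 20.8333 m/s
L = 20.8333 * 126 / 49
L = 2625.0 / 49
L = 53.6 m

53.6


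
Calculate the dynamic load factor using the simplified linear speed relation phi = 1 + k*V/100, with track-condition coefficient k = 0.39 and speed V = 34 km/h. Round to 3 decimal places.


phi = 1 + k * V / 100
phi = 1 + 0.39 * 34 / 100
phi = 1 + 0.1326
phi = 1.133

1.133


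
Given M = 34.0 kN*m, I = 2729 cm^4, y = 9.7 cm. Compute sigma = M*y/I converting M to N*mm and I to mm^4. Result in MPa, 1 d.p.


Convert units:
M = 34.0 kN*m = 34000000 N*mm
y = 9.7 cm = 97 mm
I = 2729 cm^4 = 27290000 mm^4
sigma = 34000000 * 97 / 27290000
sigma = 120.9 MPa

120.9


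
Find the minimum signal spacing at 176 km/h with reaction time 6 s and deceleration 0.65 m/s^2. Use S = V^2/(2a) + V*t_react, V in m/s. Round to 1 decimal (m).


V = 176 / 3.6 = 48.8889 m/s
Braking distance = 48.8889^2 / (2*0.65) = 1838.5565 m
Sighting distance = 48.8889 * 6 = 293.3333 m
S = 1838.5565 + 293.3333 = 2131.9 m

2131.9


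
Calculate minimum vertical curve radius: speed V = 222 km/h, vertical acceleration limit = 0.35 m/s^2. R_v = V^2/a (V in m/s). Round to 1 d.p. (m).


Convert speed: V = 222 / 3.6 = 61.6667 m/s
V^2 = 3802.7778 m^2/s^2
R_v = 3802.7778 / 0.35
R_v = 10865.1 m

10865.1


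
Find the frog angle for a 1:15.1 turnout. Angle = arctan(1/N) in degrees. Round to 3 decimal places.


1/N = 1/15.1 = 0.066225
angle = arctan(0.066225) = 0.066129 rad
angle = 0.066129 * 180/pi = 3.789 degrees

3.789


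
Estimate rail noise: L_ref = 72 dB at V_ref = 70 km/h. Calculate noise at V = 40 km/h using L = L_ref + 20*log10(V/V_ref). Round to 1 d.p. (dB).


V/V_ref = 40 / 70 = 0.571429
log10(0.571429) = -0.243038
20 * -0.243038 = -4.8608
L = 72 + -4.8608 = 67.1 dB

67.1


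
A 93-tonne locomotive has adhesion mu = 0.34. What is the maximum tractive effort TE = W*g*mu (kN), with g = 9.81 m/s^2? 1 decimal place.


TE_max = W * g * mu
TE_max = 93 * 9.81 * 0.34
TE_max = 912.33 * 0.34
TE_max = 310.2 kN

310.2


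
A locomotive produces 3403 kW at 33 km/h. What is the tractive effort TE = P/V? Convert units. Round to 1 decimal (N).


Convert: P = 3403 kW = 3403000 W
V = 33 / 3.6 = 9.1667 m/s
TE = 3403000 / 9.1667
TE = 371236.4 N

371236.4


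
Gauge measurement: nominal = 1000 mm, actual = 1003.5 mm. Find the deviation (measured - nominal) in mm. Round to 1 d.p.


Deviation = measured - nominal
Deviation = 1003.5 - 1000
Deviation = 3.5 mm

3.5


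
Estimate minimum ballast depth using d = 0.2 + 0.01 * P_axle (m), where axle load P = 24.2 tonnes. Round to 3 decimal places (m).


d = 0.2 + 0.01 * 24.2
d = 0.2 + 0.242
d = 0.442 m

0.442


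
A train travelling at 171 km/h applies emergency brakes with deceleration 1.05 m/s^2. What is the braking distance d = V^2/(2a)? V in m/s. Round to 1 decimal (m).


Convert speed: V = 171 / 3.6 = 47.5 m/s
V^2 = 2256.25
d = 2256.25 / (2 * 1.05)
d = 2256.25 / 2.1
d = 1074.4 m

1074.4


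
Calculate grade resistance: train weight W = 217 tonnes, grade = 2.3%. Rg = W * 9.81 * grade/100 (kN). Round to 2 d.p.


Rg = W * 9.81 * grade / 100
Rg = 217 * 9.81 * 2.3 / 100
Rg = 2128.77 * 0.023
Rg = 48.96 kN

48.96


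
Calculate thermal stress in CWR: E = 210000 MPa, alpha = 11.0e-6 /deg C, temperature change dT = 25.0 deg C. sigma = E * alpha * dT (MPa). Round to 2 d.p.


sigma = E * alpha * dT
sigma = 210000 * 11.0e-6 * 25.0
sigma = 2.31 * 25.0
sigma = 57.75 MPa

57.75


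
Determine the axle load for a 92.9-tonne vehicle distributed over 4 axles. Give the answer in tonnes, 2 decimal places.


Load per axle = total weight / number of axles
Load = 92.9 / 4
Load = 23.23 tonnes

23.23


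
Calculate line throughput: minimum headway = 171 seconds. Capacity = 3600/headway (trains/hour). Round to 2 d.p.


Capacity = 3600 / headway
Capacity = 3600 / 171
Capacity = 21.05 trains/hour

21.05


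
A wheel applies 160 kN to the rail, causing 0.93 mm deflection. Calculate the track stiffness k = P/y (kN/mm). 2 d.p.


Track stiffness k = P / y
k = 160 / 0.93
k = 172.04 kN/mm

172.04


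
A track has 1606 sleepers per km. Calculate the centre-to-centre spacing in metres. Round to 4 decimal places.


Spacing = 1000 m / number of sleepers
Spacing = 1000 / 1606
Spacing = 0.6227 m

0.6227


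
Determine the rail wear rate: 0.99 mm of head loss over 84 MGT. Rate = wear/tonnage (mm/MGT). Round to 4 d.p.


Wear rate = total wear / cumulative tonnage
Rate = 0.99 / 84
Rate = 0.0118 mm/MGT

0.0118


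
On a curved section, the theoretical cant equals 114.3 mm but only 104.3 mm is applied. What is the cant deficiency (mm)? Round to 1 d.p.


Cant deficiency = equilibrium cant - actual cant
CD = 114.3 - 104.3
CD = 10.0 mm

10.0


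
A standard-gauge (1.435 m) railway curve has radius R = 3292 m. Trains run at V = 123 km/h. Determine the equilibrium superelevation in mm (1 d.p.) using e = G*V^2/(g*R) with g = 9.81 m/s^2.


Convert speed: V = 123 / 3.6 = 34.1667 m/s
Apply formula: e = 1.435 * 34.1667^2 / (9.81 * 3292)
e = 1.435 * 1167.3611 / 32294.52
e = 0.051871 m = 51.9 mm

51.9


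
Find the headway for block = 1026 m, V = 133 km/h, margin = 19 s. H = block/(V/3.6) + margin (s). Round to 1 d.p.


V = 133 / 3.6 = 36.9444 m/s
Block traversal time = 1026 / 36.9444 = 27.7714 s
Headway = 27.7714 + 19
Headway = 46.8 s

46.8


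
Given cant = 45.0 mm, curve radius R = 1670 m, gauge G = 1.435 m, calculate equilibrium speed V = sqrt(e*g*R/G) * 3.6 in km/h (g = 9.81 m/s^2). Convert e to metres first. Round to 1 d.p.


Convert cant: e = 45.0 mm = 0.0450 m
V_ms = sqrt(0.0450 * 9.81 * 1670 / 1.435)
V_ms = sqrt(513.743206) = 22.6659 m/s
V = 22.6659 * 3.6 = 81.6 km/h

81.6


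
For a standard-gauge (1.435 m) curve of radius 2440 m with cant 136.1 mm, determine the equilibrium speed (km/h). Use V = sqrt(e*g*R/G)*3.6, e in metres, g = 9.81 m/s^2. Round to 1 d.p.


Convert cant: e = 136.1 mm = 0.1361 m
V_ms = sqrt(0.1361 * 9.81 * 2440 / 1.435)
V_ms = sqrt(2270.204906) = 47.6467 m/s
V = 47.6467 * 3.6 = 171.5 km/h

171.5


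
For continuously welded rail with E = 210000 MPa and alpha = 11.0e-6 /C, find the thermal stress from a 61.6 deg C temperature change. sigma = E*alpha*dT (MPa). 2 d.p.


sigma = E * alpha * dT
sigma = 210000 * 11.0e-6 * 61.6
sigma = 2.31 * 61.6
sigma = 142.30 MPa

142.30


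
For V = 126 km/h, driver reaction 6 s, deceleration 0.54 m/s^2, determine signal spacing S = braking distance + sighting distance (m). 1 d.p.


V = 126 / 3.6 = 35.0 m/s
Braking distance = 35.0^2 / (2*0.54) = 1134.2593 m
Sighting distance = 35.0 * 6 = 210.0 m
S = 1134.2593 + 210.0 = 1344.3 m

1344.3


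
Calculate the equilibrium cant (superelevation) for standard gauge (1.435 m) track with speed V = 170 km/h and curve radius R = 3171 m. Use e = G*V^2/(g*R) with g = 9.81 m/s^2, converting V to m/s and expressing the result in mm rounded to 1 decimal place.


Convert speed: V = 170 / 3.6 = 47.2222 m/s
Apply formula: e = 1.435 * 47.2222^2 / (9.81 * 3171)
e = 1.435 * 2229.9383 / 31107.51
e = 0.102868 m = 102.9 mm

102.9


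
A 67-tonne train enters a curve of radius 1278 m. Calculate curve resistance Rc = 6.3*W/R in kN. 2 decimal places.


Rc = 6.3 * W / R
Rc = 6.3 * 67 / 1278
Rc = 422.1 / 1278
Rc = 0.33 kN

0.33


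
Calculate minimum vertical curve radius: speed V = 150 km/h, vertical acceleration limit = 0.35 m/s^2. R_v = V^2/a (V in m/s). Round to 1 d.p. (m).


Convert speed: V = 150 / 3.6 = 41.6667 m/s
V^2 = 1736.1111 m^2/s^2
R_v = 1736.1111 / 0.35
R_v = 4960.3 m

4960.3


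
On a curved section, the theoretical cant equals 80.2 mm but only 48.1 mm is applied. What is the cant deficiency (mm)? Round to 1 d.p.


Cant deficiency = equilibrium cant - actual cant
CD = 80.2 - 48.1
CD = 32.1 mm

32.1


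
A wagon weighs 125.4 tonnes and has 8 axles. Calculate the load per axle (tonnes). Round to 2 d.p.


Load per axle = total weight / number of axles
Load = 125.4 / 8
Load = 15.68 tonnes

15.68


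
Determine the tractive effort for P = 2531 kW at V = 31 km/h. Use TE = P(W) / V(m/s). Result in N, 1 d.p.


Convert: P = 2531 kW = 2531000 W
V = 31 / 3.6 = 8.6111 m/s
TE = 2531000 / 8.6111
TE = 293922.6 N

293922.6


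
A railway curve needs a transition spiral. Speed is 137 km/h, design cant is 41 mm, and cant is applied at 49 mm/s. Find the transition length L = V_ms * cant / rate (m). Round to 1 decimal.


Convert speed: V = 137 / 3.6 = 38.0556 m/s
L = 38.0556 * 41 / 49
L = 1560.2778 / 49
L = 31.8 m

31.8


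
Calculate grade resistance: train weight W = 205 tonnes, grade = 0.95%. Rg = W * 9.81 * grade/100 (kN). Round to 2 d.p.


Rg = W * 9.81 * grade / 100
Rg = 205 * 9.81 * 0.95 / 100
Rg = 2011.05 * 0.0095
Rg = 19.10 kN

19.10


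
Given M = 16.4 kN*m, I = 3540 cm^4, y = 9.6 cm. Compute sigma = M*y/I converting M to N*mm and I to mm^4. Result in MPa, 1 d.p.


Convert units:
M = 16.4 kN*m = 16400000 N*mm
y = 9.6 cm = 96 mm
I = 3540 cm^4 = 35400000 mm^4
sigma = 16400000 * 96 / 35400000
sigma = 44.5 MPa

44.5


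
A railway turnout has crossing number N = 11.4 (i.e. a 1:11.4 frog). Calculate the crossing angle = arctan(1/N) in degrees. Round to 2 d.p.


1/N = 1/11.4 = 0.087719
angle = arctan(0.087719) = 0.087495 rad
angle = 0.087495 * 180/pi = 5.01 degrees

5.01


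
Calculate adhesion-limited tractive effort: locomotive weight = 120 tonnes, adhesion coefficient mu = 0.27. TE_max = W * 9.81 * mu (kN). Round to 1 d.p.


TE_max = W * g * mu
TE_max = 120 * 9.81 * 0.27
TE_max = 1177.2 * 0.27
TE_max = 317.8 kN

317.8


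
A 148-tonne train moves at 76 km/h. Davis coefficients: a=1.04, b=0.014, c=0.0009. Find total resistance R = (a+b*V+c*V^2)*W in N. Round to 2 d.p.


b*V = 0.014 * 76 = 1.064
c*V^2 = 0.0009 * 5776 = 5.1984
R_per_t = 1.04 + 1.064 + 5.1984 = 7.3024 N/t
R_total = 7.3024 * 148 = 1080.76 N

1080.76


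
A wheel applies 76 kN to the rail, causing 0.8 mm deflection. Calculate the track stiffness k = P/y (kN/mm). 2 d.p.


Track stiffness k = P / y
k = 76 / 0.8
k = 95.00 kN/mm

95.00


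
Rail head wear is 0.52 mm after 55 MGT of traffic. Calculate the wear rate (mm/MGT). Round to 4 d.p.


Wear rate = total wear / cumulative tonnage
Rate = 0.52 / 55
Rate = 0.0095 mm/MGT

0.0095


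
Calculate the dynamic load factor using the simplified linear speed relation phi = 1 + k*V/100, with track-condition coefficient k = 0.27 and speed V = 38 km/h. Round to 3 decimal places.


phi = 1 + k * V / 100
phi = 1 + 0.27 * 38 / 100
phi = 1 + 0.1026
phi = 1.103

1.103


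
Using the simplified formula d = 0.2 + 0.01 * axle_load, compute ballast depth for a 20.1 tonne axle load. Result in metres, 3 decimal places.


d = 0.2 + 0.01 * 20.1
d = 0.2 + 0.201
d = 0.401 m

0.401


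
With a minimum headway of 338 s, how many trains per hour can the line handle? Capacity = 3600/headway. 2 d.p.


Capacity = 3600 / headway
Capacity = 3600 / 338
Capacity = 10.65 trains/hour

10.65


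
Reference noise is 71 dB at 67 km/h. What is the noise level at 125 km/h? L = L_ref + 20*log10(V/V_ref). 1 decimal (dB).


V/V_ref = 125 / 67 = 1.865672
log10(1.865672) = 0.270835
20 * 0.270835 = 5.4167
L = 71 + 5.4167 = 76.4 dB

76.4


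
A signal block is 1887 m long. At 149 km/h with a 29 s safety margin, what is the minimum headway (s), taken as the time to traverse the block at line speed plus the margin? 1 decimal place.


V = 149 / 3.6 = 41.3889 m/s
Block traversal time = 1887 / 41.3889 = 45.5919 s
Headway = 45.5919 + 29
Headway = 74.6 s

74.6


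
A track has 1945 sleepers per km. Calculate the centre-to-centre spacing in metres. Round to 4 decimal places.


Spacing = 1000 m / number of sleepers
Spacing = 1000 / 1945
Spacing = 0.5141 m

0.5141


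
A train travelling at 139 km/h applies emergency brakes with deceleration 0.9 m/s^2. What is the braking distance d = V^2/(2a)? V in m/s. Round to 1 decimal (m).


Convert speed: V = 139 / 3.6 = 38.6111 m/s
V^2 = 1490.8179
d = 1490.8179 / (2 * 0.9)
d = 1490.8179 / 1.8
d = 828.2 m

828.2


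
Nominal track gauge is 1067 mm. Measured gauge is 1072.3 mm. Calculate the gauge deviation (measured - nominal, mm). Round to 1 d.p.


Deviation = measured - nominal
Deviation = 1072.3 - 1067
Deviation = 5.3 mm

5.3


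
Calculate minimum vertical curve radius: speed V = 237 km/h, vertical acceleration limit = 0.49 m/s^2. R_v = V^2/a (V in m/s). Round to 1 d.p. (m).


Convert speed: V = 237 / 3.6 = 65.8333 m/s
V^2 = 4334.0278 m^2/s^2
R_v = 4334.0278 / 0.49
R_v = 8845.0 m

8845.0


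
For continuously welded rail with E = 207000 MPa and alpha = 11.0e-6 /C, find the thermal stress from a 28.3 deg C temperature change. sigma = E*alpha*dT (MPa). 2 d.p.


sigma = E * alpha * dT
sigma = 207000 * 11.0e-6 * 28.3
sigma = 2.277 * 28.3
sigma = 64.44 MPa

64.44


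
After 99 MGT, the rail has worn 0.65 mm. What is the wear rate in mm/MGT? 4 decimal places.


Wear rate = total wear / cumulative tonnage
Rate = 0.65 / 99
Rate = 0.0066 mm/MGT

0.0066


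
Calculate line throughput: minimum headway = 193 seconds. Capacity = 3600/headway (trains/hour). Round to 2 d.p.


Capacity = 3600 / headway
Capacity = 3600 / 193
Capacity = 18.65 trains/hour

18.65


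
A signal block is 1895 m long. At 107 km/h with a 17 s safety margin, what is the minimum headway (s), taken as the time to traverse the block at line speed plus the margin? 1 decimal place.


V = 107 / 3.6 = 29.7222 m/s
Block traversal time = 1895 / 29.7222 = 63.757 s
Headway = 63.757 + 17
Headway = 80.8 s

80.8


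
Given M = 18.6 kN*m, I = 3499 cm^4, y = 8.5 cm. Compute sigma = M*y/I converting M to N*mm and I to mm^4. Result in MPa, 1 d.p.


Convert units:
M = 18.6 kN*m = 18600000 N*mm
y = 8.5 cm = 85 mm
I = 3499 cm^4 = 34990000 mm^4
sigma = 18600000 * 85 / 34990000
sigma = 45.2 MPa

45.2


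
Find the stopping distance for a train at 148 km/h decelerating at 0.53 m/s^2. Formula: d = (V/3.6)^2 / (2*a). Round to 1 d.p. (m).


Convert speed: V = 148 / 3.6 = 41.1111 m/s
V^2 = 1690.1235
d = 1690.1235 / (2 * 0.53)
d = 1690.1235 / 1.06
d = 1594.5 m

1594.5


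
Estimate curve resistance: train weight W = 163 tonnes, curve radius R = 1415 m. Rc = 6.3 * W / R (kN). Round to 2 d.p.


Rc = 6.3 * W / R
Rc = 6.3 * 163 / 1415
Rc = 1026.9 / 1415
Rc = 0.73 kN

0.73


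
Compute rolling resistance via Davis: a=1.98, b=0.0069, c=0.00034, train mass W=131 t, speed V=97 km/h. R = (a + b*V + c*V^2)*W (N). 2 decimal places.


b*V = 0.0069 * 97 = 0.6693
c*V^2 = 0.00034 * 9409 = 3.19906
R_per_t = 1.98 + 0.6693 + 3.19906 = 5.84836 N/t
R_total = 5.84836 * 131 = 766.14 N

766.14


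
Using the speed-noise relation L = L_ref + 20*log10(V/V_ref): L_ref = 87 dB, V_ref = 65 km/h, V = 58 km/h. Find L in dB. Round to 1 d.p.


V/V_ref = 58 / 65 = 0.892308
log10(0.892308) = -0.049485
20 * -0.049485 = -0.9897
L = 87 + -0.9897 = 86.0 dB

86.0


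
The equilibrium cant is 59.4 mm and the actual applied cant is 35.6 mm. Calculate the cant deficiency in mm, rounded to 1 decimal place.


Cant deficiency = equilibrium cant - actual cant
CD = 59.4 - 35.6
CD = 23.8 mm

23.8


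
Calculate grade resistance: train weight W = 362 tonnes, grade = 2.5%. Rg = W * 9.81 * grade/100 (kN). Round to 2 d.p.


Rg = W * 9.81 * grade / 100
Rg = 362 * 9.81 * 2.5 / 100
Rg = 3551.22 * 0.025
Rg = 88.78 kN

88.78


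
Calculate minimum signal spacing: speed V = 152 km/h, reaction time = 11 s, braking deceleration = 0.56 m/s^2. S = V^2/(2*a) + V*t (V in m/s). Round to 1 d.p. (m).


V = 152 / 3.6 = 42.2222 m/s
Braking distance = 42.2222^2 / (2*0.56) = 1591.7108 m
Sighting distance = 42.2222 * 11 = 464.4444 m
S = 1591.7108 + 464.4444 = 2056.2 m

2056.2


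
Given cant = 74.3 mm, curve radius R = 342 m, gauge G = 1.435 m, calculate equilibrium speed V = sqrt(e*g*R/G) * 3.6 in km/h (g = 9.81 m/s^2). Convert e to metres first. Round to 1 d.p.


Convert cant: e = 74.3 mm = 0.0743 m
V_ms = sqrt(0.0743 * 9.81 * 342 / 1.435)
V_ms = sqrt(173.712882) = 13.18 m/s
V = 13.18 * 3.6 = 47.4 km/h

47.4


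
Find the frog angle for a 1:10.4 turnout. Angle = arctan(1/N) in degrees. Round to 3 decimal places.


1/N = 1/10.4 = 0.096154
angle = arctan(0.096154) = 0.095859 rad
angle = 0.095859 * 180/pi = 5.492 degrees

5.492


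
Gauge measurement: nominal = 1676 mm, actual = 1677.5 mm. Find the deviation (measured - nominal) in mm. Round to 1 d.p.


Deviation = measured - nominal
Deviation = 1677.5 - 1676
Deviation = 1.5 mm

1.5


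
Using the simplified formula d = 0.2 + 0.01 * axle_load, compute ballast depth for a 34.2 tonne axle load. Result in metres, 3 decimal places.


d = 0.2 + 0.01 * 34.2
d = 0.2 + 0.342
d = 0.542 m

0.542


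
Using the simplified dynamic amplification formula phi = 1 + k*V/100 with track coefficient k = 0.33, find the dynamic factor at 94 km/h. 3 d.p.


phi = 1 + k * V / 100
phi = 1 + 0.33 * 94 / 100
phi = 1 + 0.3102
phi = 1.310

1.310


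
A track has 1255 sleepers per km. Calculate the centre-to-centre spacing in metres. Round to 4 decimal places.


Spacing = 1000 m / number of sleepers
Spacing = 1000 / 1255
Spacing = 0.7968 m

0.7968


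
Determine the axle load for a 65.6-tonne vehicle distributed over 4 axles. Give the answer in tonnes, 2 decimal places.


Load per axle = total weight / number of axles
Load = 65.6 / 4
Load = 16.40 tonnes

16.40


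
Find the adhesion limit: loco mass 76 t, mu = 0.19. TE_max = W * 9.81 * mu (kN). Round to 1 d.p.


TE_max = W * g * mu
TE_max = 76 * 9.81 * 0.19
TE_max = 745.56 * 0.19
TE_max = 141.7 kN

141.7


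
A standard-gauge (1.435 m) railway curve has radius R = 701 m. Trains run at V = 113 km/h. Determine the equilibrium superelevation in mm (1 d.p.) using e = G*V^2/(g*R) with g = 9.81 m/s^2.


Convert speed: V = 113 / 3.6 = 31.3889 m/s
Apply formula: e = 1.435 * 31.3889^2 / (9.81 * 701)
e = 1.435 * 985.2623 / 6876.81
e = 0.205597 m = 205.6 mm

205.6


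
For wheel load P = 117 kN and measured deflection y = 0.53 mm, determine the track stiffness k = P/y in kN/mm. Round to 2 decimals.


Track stiffness k = P / y
k = 117 / 0.53
k = 220.75 kN/mm

220.75


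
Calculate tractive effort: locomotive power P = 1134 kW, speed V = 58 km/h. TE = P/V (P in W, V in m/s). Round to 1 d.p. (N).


Convert: P = 1134 kW = 1134000 W
V = 58 / 3.6 = 16.1111 m/s
TE = 1134000 / 16.1111
TE = 70386.2 N

70386.2


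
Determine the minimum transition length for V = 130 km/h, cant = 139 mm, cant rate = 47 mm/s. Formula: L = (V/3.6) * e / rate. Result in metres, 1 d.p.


Convert speed: V = 130 / 3.6 = 36.1111 m/s
L = 36.1111 * 139 / 47
L = 5019.4444 / 47
L = 106.8 m

106.8


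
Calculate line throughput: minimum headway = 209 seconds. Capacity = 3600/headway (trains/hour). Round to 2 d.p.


Capacity = 3600 / headway
Capacity = 3600 / 209
Capacity = 17.22 trains/hour

17.22


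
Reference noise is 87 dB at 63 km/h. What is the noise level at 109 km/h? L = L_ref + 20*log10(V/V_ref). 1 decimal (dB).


V/V_ref = 109 / 63 = 1.730159
log10(1.730159) = 0.238086
20 * 0.238086 = 4.7617
L = 87 + 4.7617 = 91.8 dB

91.8


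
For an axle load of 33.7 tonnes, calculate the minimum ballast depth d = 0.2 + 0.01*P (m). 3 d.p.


d = 0.2 + 0.01 * 33.7
d = 0.2 + 0.337
d = 0.537 m

0.537


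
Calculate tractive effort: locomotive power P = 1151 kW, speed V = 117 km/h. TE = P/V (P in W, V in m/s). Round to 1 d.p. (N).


Convert: P = 1151 kW = 1151000 W
V = 117 / 3.6 = 32.5 m/s
TE = 1151000 / 32.5
TE = 35415.4 N

35415.4


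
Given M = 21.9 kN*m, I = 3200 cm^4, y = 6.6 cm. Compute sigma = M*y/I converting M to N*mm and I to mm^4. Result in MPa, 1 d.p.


Convert units:
M = 21.9 kN*m = 21900000 N*mm
y = 6.6 cm = 66 mm
I = 3200 cm^4 = 32000000 mm^4
sigma = 21900000 * 66 / 32000000
sigma = 45.2 MPa

45.2
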